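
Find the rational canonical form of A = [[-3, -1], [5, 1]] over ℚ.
R = [[0, -2], [1, -2]]

The invariant factors of A (the non-unit diagonal entries of the Smith normal form of xI - A over ℚ[x]) are x^2 + 2x + 2, each dividing the next. The characteristic polynomial is their product, x^2 + 2x + 2.

The rational canonical form is the block-diagonal matrix of companion matrices C(f_i):
R = [[0, -2], [1, -2]].

Note the characteristic polynomial does not split into linear factors over ℚ, so A has no Jordan form over ℚ; the rational canonical form exists over any field.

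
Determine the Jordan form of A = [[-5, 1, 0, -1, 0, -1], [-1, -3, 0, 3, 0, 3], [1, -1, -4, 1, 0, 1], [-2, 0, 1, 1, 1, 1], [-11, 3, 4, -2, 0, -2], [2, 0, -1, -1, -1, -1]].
J = [[-4, 1, 0, 0, 0, 0], [0, -4, 0, 0, 0, 0], [0, 0, -4, 0, 0, 0], [0, 0, 0, 0, 1, 0], [0, 0, 0, 0, 0, 1], [0, 0, 0, 0, 0, 0]]

The characteristic polynomial is det(xI - A) = x^3(x + 4)^3, so the eigenvalues are -4 (algebraic multiplicity 3), 0 (algebraic multiplicity 3).

For λ = -4: rank(A + 4I) = 4, rank((A + 4I)^2) = 3. The eigenspace has dimension 6 - 4 = 2, so there are 2 Jordan blocks; the rank sequence gives block sizes [2, 1].

For λ = 0: rank(A) = 5, rank(A^2) = 4, rank(A^3) = 3. The eigenspace has dimension 6 - 5 = 1, so there is 1 Jordan block; the rank sequence gives block sizes [3].

Assembling the blocks gives the Jordan form J above.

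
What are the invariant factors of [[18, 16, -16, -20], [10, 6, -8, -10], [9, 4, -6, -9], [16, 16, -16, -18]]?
x + 2, (x - 2)^2(x + 2)

The Jordan structure of A has elementary divisors (x + 2), (x + 2), (x - 2)^2. Arranging the block sizes at each eigenvalue in decreasing order and taking row products gives the invariant factors.

Invariant factors (smallest first, each dividing the next): x + 2, (x - 2)^2(x + 2).

Check: the last factor (x - 2)^2(x + 2) is the minimal polynomial, and the product (x - 2)^2(x + 2)^2 is the characteristic polynomial.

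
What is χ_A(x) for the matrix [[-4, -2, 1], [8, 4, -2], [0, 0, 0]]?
xI - A = [[x + 4, 2, -1], [-8, x - 4, 2], [0, 0, x]].

Expanding det(xI - A) along the first row:
det(xI - A) = + (x + 4)·det([[x - 4, 2], [0, x]]) - (2)·det([[-8, 2], [0, x]]) + (-1)·det([[-8, x - 4], [0, 0]]).

Evaluating gives χ_A(x) = x^3.

χ_A(x) = x^3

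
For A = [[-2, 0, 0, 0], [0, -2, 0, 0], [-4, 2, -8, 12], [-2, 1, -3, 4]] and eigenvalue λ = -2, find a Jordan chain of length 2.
v_1 = [[0, 1, 0, 0]]^T, v_2 = [[0, 0, 2, 1]]^T

We seek v_1 ∈ ker((A + 2I)^2) \ ker(A + 2I), then set v_{i+1} = (A + 2I) v_i.

One such chain is v_1 = [[0, 1, 0, 0]]^T, v_2 = [[0, 0, 2, 1]]^T. Check: (A + 2I) v_2 = [[0, 0, 0, 0]]^T = 0.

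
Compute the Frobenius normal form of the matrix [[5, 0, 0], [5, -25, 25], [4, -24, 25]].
R = [[5, 0, 0], [0, 0, 25], [0, 1, 0]]

The invariant factors of A (the non-unit diagonal entries of the Smith normal form of xI - A over ℚ[x]) are x - 5, (x - 5)(x + 5), each dividing the next. The characteristic polynomial is their product, (x - 5)^2(x + 5).

The rational canonical form is the block-diagonal matrix of companion matrices C(f_i):
R = [[5, 0, 0], [0, 0, 25], [0, 1, 0]].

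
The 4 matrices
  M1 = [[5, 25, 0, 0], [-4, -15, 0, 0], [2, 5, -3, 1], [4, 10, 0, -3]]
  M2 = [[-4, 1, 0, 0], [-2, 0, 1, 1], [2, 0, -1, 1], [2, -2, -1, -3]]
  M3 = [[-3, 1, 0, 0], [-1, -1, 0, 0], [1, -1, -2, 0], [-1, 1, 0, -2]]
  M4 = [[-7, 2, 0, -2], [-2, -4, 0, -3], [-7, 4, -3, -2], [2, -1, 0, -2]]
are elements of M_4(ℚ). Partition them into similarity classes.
Characteristic polynomials: χ_{M1} = (x + 3)^2(x + 5)^2, χ_{M2} = (x + 2)^4, χ_{M3} = (x + 2)^4, χ_{M4} = (x + 3)^2(x + 5)^2.

{M1, M4}: invariant factors (x + 3)^2(x + 5)^2.

{M2}: invariant factors x + 2, (x + 2)^3.

{M3}: invariant factors x + 2, x + 2, (x + 2)^2.

Matrices are similar if and only if their invariant-factor lists agree; the partition into similarity classes is {M1, M4}, {M2}, {M3}.

3 classes: {M1, M4}, {M2}, {M3}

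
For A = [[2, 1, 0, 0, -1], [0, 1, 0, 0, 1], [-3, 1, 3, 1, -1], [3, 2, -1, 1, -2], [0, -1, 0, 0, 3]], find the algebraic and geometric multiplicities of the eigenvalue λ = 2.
The characteristic polynomial is (x - 2)^5, so the factor x - 2 appears with exponent 5: the algebraic multiplicity is 5.

rank(A - 2I) = 2, so the eigenspace has dimension 5 - 2 = 3: the geometric multiplicity is 3.

Since 3 < 5, A is not diagonalizable.

algebraic multiplicity 5, geometric multiplicity 3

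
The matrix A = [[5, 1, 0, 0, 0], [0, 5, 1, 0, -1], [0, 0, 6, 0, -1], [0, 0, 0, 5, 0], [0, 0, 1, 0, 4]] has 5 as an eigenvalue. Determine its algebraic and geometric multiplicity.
algebraic multiplicity 5, geometric multiplicity 3

The characteristic polynomial is (x - 5)^5, so the factor x - 5 appears with exponent 5: the algebraic multiplicity is 5.

rank(A - 5I) = 2, so the eigenspace has dimension 5 - 2 = 3: the geometric multiplicity is 3.

Since 3 < 5, A is not diagonalizable.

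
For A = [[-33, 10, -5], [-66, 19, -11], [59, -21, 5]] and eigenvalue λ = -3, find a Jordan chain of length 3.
We seek v_1 ∈ ker((A + 3I)^3) \ ker((A + 3I)^2), then set v_{i+1} = (A + 3I) v_i.

One such chain is v_1 = [[1, 2, -2]]^T, v_2 = [[0, 0, 1]]^T, v_3 = [[-5, -11, 8]]^T. Check: (A + 3I) v_3 = [[0, 0, 0]]^T = 0.

v_1 = [[1, 2, -2]]^T, v_2 = [[0, 0, 1]]^T, v_3 = [[-5, -11, 8]]^T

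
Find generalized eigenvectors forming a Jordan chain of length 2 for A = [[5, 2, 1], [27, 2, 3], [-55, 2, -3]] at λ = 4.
v_1 = [[0, 0, 1]]^T, v_2 = [[1, 3, -7]]^T

We seek v_1 ∈ ker((A - 4I)^2) \ ker(A - 4I), then set v_{i+1} = (A - 4I) v_i.

One such chain is v_1 = [[0, 0, 1]]^T, v_2 = [[1, 3, -7]]^T. Check: (A - 4I) v_2 = [[0, 0, 0]]^T = 0.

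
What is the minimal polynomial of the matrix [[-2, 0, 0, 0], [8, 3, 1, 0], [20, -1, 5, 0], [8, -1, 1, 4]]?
The characteristic polynomial factors as (x - 4)^3(x + 2). The minimal polynomial is ∏(x - λ)^{k_λ} where k_λ is the size of the largest Jordan block at λ.

For λ = -2: rank(A + 2I) = 3, and the largest Jordan block has size 1 (the smallest k with rank((A + 2I)^k) = rank((A + 2I)^(k+1))).
For λ = 4: rank(A - 4I) = 2, and the largest Jordan block has size 2 (the smallest k with rank((A - 4I)^k) = rank((A - 4I)^(k+1))).

So m_A(x) = (x - 4)^2(x + 2).

m_A(x) = (x - 4)^2(x + 2)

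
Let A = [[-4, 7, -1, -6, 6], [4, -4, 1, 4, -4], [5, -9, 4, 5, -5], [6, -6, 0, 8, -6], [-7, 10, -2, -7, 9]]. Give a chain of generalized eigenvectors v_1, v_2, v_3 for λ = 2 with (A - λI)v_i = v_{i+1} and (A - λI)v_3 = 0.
We seek v_1 ∈ ker((A - 2I)^3) \ ker((A - 2I)^2), then set v_{i+1} = (A - 2I) v_i.

One such chain is v_1 = [[0, 1, 1, 0, -1]]^T, v_2 = [[0, -1, -2, 0, 1]]^T, v_3 = [[1, 0, 0, 0, 1]]^T. Check: (A - 2I) v_3 = [[0, 0, 0, 0, 0]]^T = 0.

v_1 = [[0, 1, 1, 0, -1]]^T, v_2 = [[0, -1, -2, 0, 1]]^T, v_3 = [[1, 0, 0, 0, 1]]^T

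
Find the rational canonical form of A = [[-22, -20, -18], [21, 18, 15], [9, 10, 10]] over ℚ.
R = [[0, 0, -24], [1, 0, 4], [0, 1, 6]]

The invariant factors of A (the non-unit diagonal entries of the Smith normal form of xI - A over ℚ[x]) are (x - 6)(x - 2)(x + 2), each dividing the next. The characteristic polynomial is their product, (x - 6)(x - 2)(x + 2).

The rational canonical form is the block-diagonal matrix of companion matrices C(f_i):
R = [[0, 0, -24], [1, 0, 4], [0, 1, 6]].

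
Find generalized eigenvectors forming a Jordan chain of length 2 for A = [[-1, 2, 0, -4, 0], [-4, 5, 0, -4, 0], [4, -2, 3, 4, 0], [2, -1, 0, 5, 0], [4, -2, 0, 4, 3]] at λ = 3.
We seek v_1 ∈ ker((A - 3I)^2) \ ker(A - 3I), then set v_{i+1} = (A - 3I) v_i.

One such chain is v_1 = [[2, 5, -6, 0, -2]]^T, v_2 = [[2, 2, -2, -1, -2]]^T. Check: (A - 3I) v_2 = [[0, 0, 0, 0, 0]]^T = 0.

v_1 = [[2, 5, -6, 0, -2]]^T, v_2 = [[2, 2, -2, -1, -2]]^T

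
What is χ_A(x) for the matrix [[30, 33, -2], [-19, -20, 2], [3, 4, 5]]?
χ_A(x) = (x - 5)^3

xI - A = [[x - 30, -33, 2], [19, x + 20, -2], [-3, -4, x - 5]].

Expanding det(xI - A) along the first row:
det(xI - A) = + (x - 30)·det([[x + 20, -2], [-4, x - 5]]) - (-33)·det([[19, -2], [-3, x - 5]]) + (2)·det([[19, x + 20], [-3, -4]]).

Evaluating gives χ_A(x) = x^3 - 15x^2 + 75x - 125 = (x - 5)^3.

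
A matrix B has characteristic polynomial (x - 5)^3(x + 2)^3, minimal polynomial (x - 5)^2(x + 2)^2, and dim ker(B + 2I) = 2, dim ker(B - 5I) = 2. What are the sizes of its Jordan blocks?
λ = -2: algebraic multiplicity 3 (exponent in χ_B), largest block size 2 (exponent in m_B), 2 blocks (geometric multiplicity). These force block sizes [2, 1].
λ = 5: algebraic multiplicity 3 (exponent in χ_B), largest block size 2 (exponent in m_B), 2 blocks (geometric multiplicity). These force block sizes [2, 1].

Jordan blocks: (-2, 2), (-2, 1), (5, 2), (5, 1)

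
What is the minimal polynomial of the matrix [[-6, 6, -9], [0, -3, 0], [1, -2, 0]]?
m_A(x) = (x + 3)^2

The characteristic polynomial factors as (x + 3)^3. The minimal polynomial is ∏(x - λ)^{k_λ} where k_λ is the size of the largest Jordan block at λ.

For λ = -3: rank(A + 3I) = 1, and the largest Jordan block has size 2 (the smallest k with rank((A + 3I)^k) = rank((A + 3I)^(k+1))).

So m_A(x) = (x + 3)^2.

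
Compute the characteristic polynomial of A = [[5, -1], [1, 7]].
xI - A = [[x - 5, 1], [-1, x - 7]].

Expanding det(xI - A) along the first row:
det(xI - A) = + (x - 5)·det([[x - 7]]) - (1)·det([[-1]]).

Evaluating gives χ_A(x) = x^2 - 12x + 36 = (x - 6)^2.

χ_A(x) = (x - 6)^2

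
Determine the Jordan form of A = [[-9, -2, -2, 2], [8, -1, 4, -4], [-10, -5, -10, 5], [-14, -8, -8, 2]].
The characteristic polynomial is det(xI - A) = (x + 4)^2(x + 5)^2, so the eigenvalues are -5 (algebraic multiplicity 2), -4 (algebraic multiplicity 2).

For λ = -5: rank(A + 5I) = 2. The eigenspace has dimension 4 - 2 = 2, so there are 2 Jordan blocks; the rank sequence gives block sizes [1, 1].

For λ = -4: rank(A + 4I) = 3, rank((A + 4I)^2) = 2. The eigenspace has dimension 4 - 3 = 1, so there is 1 Jordan block; the rank sequence gives block sizes [2].

Assembling the blocks gives the Jordan form J above.

J = [[-5, 0, 0, 0], [0, -5, 0, 0], [0, 0, -4, 1], [0, 0, 0, -4]]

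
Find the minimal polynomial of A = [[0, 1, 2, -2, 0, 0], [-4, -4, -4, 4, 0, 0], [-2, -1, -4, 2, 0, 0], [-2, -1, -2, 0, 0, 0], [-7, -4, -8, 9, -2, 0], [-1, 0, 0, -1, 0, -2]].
The characteristic polynomial factors as (x + 2)^6. The minimal polynomial is ∏(x - λ)^{k_λ} where k_λ is the size of the largest Jordan block at λ.

For λ = -2: rank(A + 2I) = 2, and the largest Jordan block has size 2 (the smallest k with rank((A + 2I)^k) = rank((A + 2I)^(k+1))).

So m_A(x) = (x + 2)^2.

m_A(x) = (x + 2)^2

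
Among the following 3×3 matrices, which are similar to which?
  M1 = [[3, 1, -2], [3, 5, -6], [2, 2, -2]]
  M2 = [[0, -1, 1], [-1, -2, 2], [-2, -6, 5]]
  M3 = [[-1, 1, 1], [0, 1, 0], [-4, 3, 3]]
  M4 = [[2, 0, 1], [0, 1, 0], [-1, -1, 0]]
Characteristic polynomials: χ_{M1} = (x - 2)^3, χ_{M2} = (x - 1)^3, χ_{M3} = (x - 1)^3, χ_{M4} = (x - 1)^3.

{M1}: invariant factors x - 2, (x - 2)^2.

{M2, M3, M4}: invariant factors (x - 1)^3.

Matrices are similar if and only if their invariant-factor lists agree; the partition into similarity classes is {M1}, {M2, M3, M4}.

2 classes: {M1}, {M2, M3, M4}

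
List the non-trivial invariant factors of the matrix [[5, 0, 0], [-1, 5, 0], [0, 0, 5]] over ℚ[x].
The Jordan structure of A has elementary divisors (x - 5)^2, (x - 5). Arranging the block sizes at each eigenvalue in decreasing order and taking row products gives the invariant factors.

Invariant factors (smallest first, each dividing the next): x - 5, (x - 5)^2.

Check: the last factor (x - 5)^2 is the minimal polynomial, and the product (x - 5)^3 is the characteristic polynomial.

x - 5, (x - 5)^2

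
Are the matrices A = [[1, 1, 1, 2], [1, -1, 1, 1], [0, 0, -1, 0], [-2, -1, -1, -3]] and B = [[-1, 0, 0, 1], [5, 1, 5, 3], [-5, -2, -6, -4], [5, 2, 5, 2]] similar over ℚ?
Yes.

Two matrices over a field are similar if and only if they have the same invariant factors.

Both A and B have characteristic polynomial (x + 1)^4 and minimal polynomial (x + 1)^3. Computing further, both have invariant factors x + 1, (x + 1)^3. Hence A and B are similar.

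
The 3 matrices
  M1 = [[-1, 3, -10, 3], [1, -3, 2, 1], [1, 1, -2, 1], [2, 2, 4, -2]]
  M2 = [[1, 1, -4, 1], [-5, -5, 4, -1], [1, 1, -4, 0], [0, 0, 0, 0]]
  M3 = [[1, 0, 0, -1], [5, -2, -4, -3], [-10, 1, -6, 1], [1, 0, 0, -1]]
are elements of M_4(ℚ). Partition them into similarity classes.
2 classes: {M1}, {M2, M3}

Characteristic polynomials: χ_{M1} = x^2(x + 4)^2, χ_{M2} = x^2(x + 4)^2, χ_{M3} = x^2(x + 4)^2.

{M1}: invariant factors x + 4, x^2(x + 4).

{M2, M3}: invariant factors x^2(x + 4)^2.

Matrices are similar if and only if their invariant-factor lists agree; the partition into similarity classes is {M1}, {M2, M3}.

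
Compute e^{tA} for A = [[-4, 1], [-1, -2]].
A has Jordan form J = [[-3, 1], [0, -3]] with A = PJP^{-1}, so e^{tA} = P e^{tJ} P^{-1}.

For a Jordan block J_k(λ), e^{tJ_k(λ)} = e^{λt} · (I + tN + t^2 N^2/2! + ... + t^{k-1} N^{k-1}/(k-1)!) where N is the nilpotent superdiagonal part.

Assembling the blocks and conjugating back gives the entries of e^{tA} as shown above.

e^{tA} = [[(1 - t)*e^{-3*t}, t*e^{-3*t}], [-t*e^{-3*t}, (t + 1)*e^{-3*t}]]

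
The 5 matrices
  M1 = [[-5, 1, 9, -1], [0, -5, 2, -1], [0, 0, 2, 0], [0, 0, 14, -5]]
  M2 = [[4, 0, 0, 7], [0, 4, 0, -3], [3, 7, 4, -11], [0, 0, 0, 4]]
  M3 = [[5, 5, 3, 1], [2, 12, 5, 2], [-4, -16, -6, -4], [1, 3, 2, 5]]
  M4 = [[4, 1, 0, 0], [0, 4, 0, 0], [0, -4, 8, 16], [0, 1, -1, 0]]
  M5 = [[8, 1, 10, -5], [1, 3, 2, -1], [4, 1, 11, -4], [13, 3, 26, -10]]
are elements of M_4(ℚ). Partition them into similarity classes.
3 classes: {M1}, {M2, M3, M4}, {M5}

Characteristic polynomials: χ_{M1} = (x - 2)(x + 5)^3, χ_{M2} = (x - 4)^4, χ_{M3} = (x - 4)^4, χ_{M4} = (x - 4)^4, χ_{M5} = (x - 3)^4.

{M1}: invariant factors (x - 2)(x + 5)^3.

{M2, M3, M4}: invariant factors (x - 4)^2, (x - 4)^2.

{M5}: invariant factors x - 3, (x - 3)^3.

Matrices are similar if and only if their invariant-factor lists agree; the partition into similarity classes is {M1}, {M2, M3, M4}, {M5}.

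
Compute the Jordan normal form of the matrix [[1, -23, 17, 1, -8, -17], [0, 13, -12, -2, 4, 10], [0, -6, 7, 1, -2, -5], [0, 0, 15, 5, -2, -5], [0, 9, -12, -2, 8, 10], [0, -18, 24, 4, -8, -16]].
The characteristic polynomial is det(xI - A) = (x - 4)^4(x - 1)^2, so the eigenvalues are 1 (algebraic multiplicity 2), 4 (algebraic multiplicity 4).

For λ = 1: rank(A - I) = 5, rank((A - I)^2) = 4. The eigenspace has dimension 6 - 5 = 1, so there is 1 Jordan block; the rank sequence gives block sizes [2].

For λ = 4: rank(A - 4I) = 3, rank((A - 4I)^2) = 2. The eigenspace has dimension 6 - 3 = 3, so there are 3 Jordan blocks; the rank sequence gives block sizes [2, 1, 1].

Assembling the blocks gives the Jordan form J above.

J = [[1, 1, 0, 0, 0, 0], [0, 1, 0, 0, 0, 0], [0, 0, 4, 1, 0, 0], [0, 0, 0, 4, 0, 0], [0, 0, 0, 0, 4, 0], [0, 0, 0, 0, 0, 4]]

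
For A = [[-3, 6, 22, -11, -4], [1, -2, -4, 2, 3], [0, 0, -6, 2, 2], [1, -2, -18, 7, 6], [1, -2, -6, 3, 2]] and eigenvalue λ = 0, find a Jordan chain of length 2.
v_1 = [[-1, 0, 1, 2, 0]]^T, v_2 = [[3, -1, -2, -5, -1]]^T

We seek v_1 ∈ ker(A^2) \ ker(A), then set v_{i+1} = A v_i.

One such chain is v_1 = [[-1, 0, 1, 2, 0]]^T, v_2 = [[3, -1, -2, -5, -1]]^T. Check: A v_2 = [[0, 0, 0, 0, 0]]^T = 0.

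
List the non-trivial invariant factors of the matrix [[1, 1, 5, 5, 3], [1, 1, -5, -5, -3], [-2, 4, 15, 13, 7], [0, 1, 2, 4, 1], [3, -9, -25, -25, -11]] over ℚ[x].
(x - 2)^2, (x - 2)^3

The Jordan structure of A has elementary divisors (x - 2)^3, (x - 2)^2. Arranging the block sizes at each eigenvalue in decreasing order and taking row products gives the invariant factors.

Invariant factors (smallest first, each dividing the next): (x - 2)^2, (x - 2)^3.

Check: the last factor (x - 2)^3 is the minimal polynomial, and the product (x - 2)^5 is the characteristic polynomial.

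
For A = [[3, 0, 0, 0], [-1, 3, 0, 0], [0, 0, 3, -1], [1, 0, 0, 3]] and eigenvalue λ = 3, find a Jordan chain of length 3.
We seek v_1 ∈ ker((A - 3I)^3) \ ker((A - 3I)^2), then set v_{i+1} = (A - 3I) v_i.

One such chain is v_1 = [[1, -2, -2, 0]]^T, v_2 = [[0, -1, 0, 1]]^T, v_3 = [[0, 0, -1, 0]]^T. Check: (A - 3I) v_3 = [[0, 0, 0, 0]]^T = 0.

v_1 = [[1, -2, -2, 0]]^T, v_2 = [[0, -1, 0, 1]]^T, v_3 = [[0, 0, -1, 0]]^T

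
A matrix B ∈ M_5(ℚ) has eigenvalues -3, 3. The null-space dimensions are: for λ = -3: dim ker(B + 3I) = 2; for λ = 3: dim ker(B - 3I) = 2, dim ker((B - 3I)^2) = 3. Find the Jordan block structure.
λ = -3: successive nullity increments [2] count blocks of size ≥ k; block sizes are [1, 1].
λ = 3: successive nullity increments [2, 1] count blocks of size ≥ k; block sizes are [2, 1].

Jordan blocks: (-3, 1), (-3, 1), (3, 2), (3, 1)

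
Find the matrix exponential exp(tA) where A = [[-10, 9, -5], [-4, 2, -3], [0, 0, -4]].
e^{tA} = [[(1 - 6*t)*e^{-4*t}, 9*t*e^{-4*t}, t*(3*t - 10)*e^{-4*t}/2], [-4*t*e^{-4*t}, (6*t + 1)*e^{-4*t}, t*(t - 3)*e^{-4*t}], [0, 0, e^{-4*t}]]

A has Jordan form J = [[-4, 1, 0], [0, -4, 1], [0, 0, -4]] with A = PJP^{-1}, so e^{tA} = P e^{tJ} P^{-1}.

For a Jordan block J_k(λ), e^{tJ_k(λ)} = e^{λt} · (I + tN + t^2 N^2/2! + ... + t^{k-1} N^{k-1}/(k-1)!) where N is the nilpotent superdiagonal part.

Assembling the blocks and conjugating back gives the entries of e^{tA} as shown above.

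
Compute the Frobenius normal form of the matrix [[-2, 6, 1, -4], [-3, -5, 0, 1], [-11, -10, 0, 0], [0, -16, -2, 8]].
R = [[0, 0, 0, -4], [1, 0, 0, -5], [0, 1, 0, 1], [0, 0, 1, 1]]

The invariant factors of A (the non-unit diagonal entries of the Smith normal form of xI - A over ℚ[x]) are (x + 1)^2(x^2 - 3x + 4), each dividing the next. The characteristic polynomial is their product, (x + 1)^2(x^2 - 3x + 4).

The rational canonical form is the block-diagonal matrix of companion matrices C(f_i):
R = [[0, 0, 0, -4], [1, 0, 0, -5], [0, 1, 0, 1], [0, 0, 1, 1]].

Note the characteristic polynomial does not split into linear factors over ℚ, so A has no Jordan form over ℚ; the rational canonical form exists over any field.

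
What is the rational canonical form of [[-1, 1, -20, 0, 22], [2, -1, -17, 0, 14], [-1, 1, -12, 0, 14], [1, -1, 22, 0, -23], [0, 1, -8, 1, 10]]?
The invariant factors of A (the non-unit diagonal entries of the Smith normal form of xI - A over ℚ[x]) are (x - 2)(x + 1)^2(x + 2)^2, each dividing the next. The characteristic polynomial is their product, (x - 2)(x + 1)^2(x + 2)^2.

The rational canonical form is the block-diagonal matrix of companion matrices C(f_i):
R = [[0, 0, 0, 0, 8], [1, 0, 0, 0, 20], [0, 1, 0, 0, 14], [0, 0, 1, 0, -1], [0, 0, 0, 1, -4]].

R = [[0, 0, 0, 0, 8], [1, 0, 0, 0, 20], [0, 1, 0, 0, 14], [0, 0, 1, 0, -1], [0, 0, 0, 1, -4]]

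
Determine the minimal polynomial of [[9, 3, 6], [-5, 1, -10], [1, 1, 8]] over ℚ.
The characteristic polynomial factors as (x - 6)^3. The minimal polynomial is ∏(x - λ)^{k_λ} where k_λ is the size of the largest Jordan block at λ.

For λ = 6: rank(A - 6I) = 1, and the largest Jordan block has size 2 (the smallest k with rank((A - 6I)^k) = rank((A - 6I)^(k+1))).

So m_A(x) = (x - 6)^2.

m_A(x) = (x - 6)^2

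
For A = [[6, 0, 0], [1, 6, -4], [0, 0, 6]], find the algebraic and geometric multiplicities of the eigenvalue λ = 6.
algebraic multiplicity 3, geometric multiplicity 2

The characteristic polynomial is (x - 6)^3, so the factor x - 6 appears with exponent 3: the algebraic multiplicity is 3.

rank(A - 6I) = 1, so the eigenspace has dimension 3 - 1 = 2: the geometric multiplicity is 2.

Since 2 < 3, A is not diagonalizable.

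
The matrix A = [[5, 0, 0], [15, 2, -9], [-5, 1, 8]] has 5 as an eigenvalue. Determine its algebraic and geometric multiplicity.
algebraic multiplicity 3, geometric multiplicity 2

The characteristic polynomial is (x - 5)^3, so the factor x - 5 appears with exponent 3: the algebraic multiplicity is 3.

rank(A - 5I) = 1, so the eigenspace has dimension 3 - 1 = 2: the geometric multiplicity is 2.

Since 2 < 3, A is not diagonalizable.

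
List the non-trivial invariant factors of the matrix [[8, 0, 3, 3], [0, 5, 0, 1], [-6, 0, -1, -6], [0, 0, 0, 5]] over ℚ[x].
The Jordan structure of A has elementary divisors (x - 2), (x - 5)^2, (x - 5). Arranging the block sizes at each eigenvalue in decreasing order and taking row products gives the invariant factors.

Invariant factors (smallest first, each dividing the next): x - 5, (x - 5)^2(x - 2).

Check: the last factor (x - 5)^2(x - 2) is the minimal polynomial, and the product (x - 5)^3(x - 2) is the characteristic polynomial.

x - 5, (x - 5)^2(x - 2)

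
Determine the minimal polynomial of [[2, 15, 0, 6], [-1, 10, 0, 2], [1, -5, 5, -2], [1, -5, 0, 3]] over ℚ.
The characteristic polynomial factors as (x - 5)^4. The minimal polynomial is ∏(x - λ)^{k_λ} where k_λ is the size of the largest Jordan block at λ.

For λ = 5: rank(A - 5I) = 1, and the largest Jordan block has size 2 (the smallest k with rank((A - 5I)^k) = rank((A - 5I)^(k+1))).

So m_A(x) = (x - 5)^2.

m_A(x) = (x - 5)^2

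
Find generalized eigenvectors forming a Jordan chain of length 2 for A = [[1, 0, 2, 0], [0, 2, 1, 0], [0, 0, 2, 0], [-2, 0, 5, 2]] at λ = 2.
v_1 = [[2, -3, 1, 2]]^T, v_2 = [[0, 1, 0, 1]]^T

We seek v_1 ∈ ker((A - 2I)^2) \ ker(A - 2I), then set v_{i+1} = (A - 2I) v_i.

One such chain is v_1 = [[2, -3, 1, 2]]^T, v_2 = [[0, 1, 0, 1]]^T. Check: (A - 2I) v_2 = [[0, 0, 0, 0]]^T = 0.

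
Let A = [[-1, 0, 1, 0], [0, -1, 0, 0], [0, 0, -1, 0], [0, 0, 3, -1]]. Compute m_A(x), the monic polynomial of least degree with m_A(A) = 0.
m_A(x) = (x + 1)^2

The characteristic polynomial factors as (x + 1)^4. The minimal polynomial is ∏(x - λ)^{k_λ} where k_λ is the size of the largest Jordan block at λ.

For λ = -1: rank(A + I) = 1, and the largest Jordan block has size 2 (the smallest k with rank((A + I)^k) = rank((A + I)^(k+1))).

So m_A(x) = (x + 1)^2.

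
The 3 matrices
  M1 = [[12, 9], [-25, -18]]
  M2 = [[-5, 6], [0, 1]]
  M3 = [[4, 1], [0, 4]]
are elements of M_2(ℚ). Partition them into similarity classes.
Characteristic polynomials: χ_{M1} = (x + 3)^2, χ_{M2} = (x - 1)(x + 5), χ_{M3} = (x - 4)^2.

{M1}: invariant factors (x + 3)^2.

{M2}: invariant factors (x - 1)(x + 5).

{M3}: invariant factors (x - 4)^2.

Matrices are similar if and only if their invariant-factor lists agree; the partition into similarity classes is {M1}, {M2}, {M3}.

3 classes: {M1}, {M2}, {M3}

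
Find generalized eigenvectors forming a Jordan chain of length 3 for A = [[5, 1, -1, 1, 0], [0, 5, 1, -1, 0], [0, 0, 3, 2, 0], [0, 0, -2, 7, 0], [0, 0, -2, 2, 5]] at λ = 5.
v_1 = [[0, 1, -1, -2, -2]]^T, v_2 = [[0, 1, -2, -2, -2]]^T, v_3 = [[1, 0, 0, 0, 0]]^T

We seek v_1 ∈ ker((A - 5I)^3) \ ker((A - 5I)^2), then set v_{i+1} = (A - 5I) v_i.

One such chain is v_1 = [[0, 1, -1, -2, -2]]^T, v_2 = [[0, 1, -2, -2, -2]]^T, v_3 = [[1, 0, 0, 0, 0]]^T. Check: (A - 5I) v_3 = [[0, 0, 0, 0, 0]]^T = 0.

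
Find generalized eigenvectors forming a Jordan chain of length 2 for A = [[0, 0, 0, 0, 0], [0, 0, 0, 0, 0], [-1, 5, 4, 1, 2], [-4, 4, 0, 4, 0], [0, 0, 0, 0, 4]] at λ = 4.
v_1 = [[0, 0, 1, 1, 0]]^T, v_2 = [[0, 0, 1, 0, 0]]^T

We seek v_1 ∈ ker((A - 4I)^2) \ ker(A - 4I), then set v_{i+1} = (A - 4I) v_i.

One such chain is v_1 = [[0, 0, 1, 1, 0]]^T, v_2 = [[0, 0, 1, 0, 0]]^T. Check: (A - 4I) v_2 = [[0, 0, 0, 0, 0]]^T = 0.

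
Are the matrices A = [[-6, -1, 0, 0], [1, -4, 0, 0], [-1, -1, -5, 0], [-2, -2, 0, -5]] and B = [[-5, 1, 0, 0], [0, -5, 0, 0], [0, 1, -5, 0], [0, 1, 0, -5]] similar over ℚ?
Two matrices over a field are similar if and only if they have the same invariant factors.

Both A and B have characteristic polynomial (x + 5)^4 and minimal polynomial (x + 5)^2. Computing further, both have invariant factors x + 5, x + 5, (x + 5)^2. Hence A and B are similar.

Yes.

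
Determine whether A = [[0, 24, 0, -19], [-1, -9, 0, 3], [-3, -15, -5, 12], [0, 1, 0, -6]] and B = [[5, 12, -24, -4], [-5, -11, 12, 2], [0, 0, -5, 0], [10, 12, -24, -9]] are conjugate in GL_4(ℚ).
Both have characteristic polynomial (x + 5)^4, but the minimal polynomial of A is (x + 5)^3 while the minimal polynomial of B is (x + 5)^2. The minimal polynomial is a similarity invariant, so A and B are not similar.

No.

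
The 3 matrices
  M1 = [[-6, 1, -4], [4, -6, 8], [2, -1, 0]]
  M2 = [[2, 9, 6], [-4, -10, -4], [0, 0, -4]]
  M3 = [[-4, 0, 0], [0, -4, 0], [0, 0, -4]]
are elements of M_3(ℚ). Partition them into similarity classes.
2 classes: {M1, M2}, {M3}

Characteristic polynomials: χ_{M1} = (x + 4)^3, χ_{M2} = (x + 4)^3, χ_{M3} = (x + 4)^3.

{M1, M2}: invariant factors x + 4, (x + 4)^2.

{M3}: invariant factors x + 4, x + 4, x + 4.

Matrices are similar if and only if their invariant-factor lists agree; the partition into similarity classes is {M1, M2}, {M3}.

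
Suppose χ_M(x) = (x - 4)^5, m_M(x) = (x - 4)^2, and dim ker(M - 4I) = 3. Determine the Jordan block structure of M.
Jordan blocks: (4, 2), (4, 2), (4, 1)

λ = 4: algebraic multiplicity 5 (exponent in χ_M), largest block size 2 (exponent in m_M), 3 blocks (geometric multiplicity). These force block sizes [2, 2, 1].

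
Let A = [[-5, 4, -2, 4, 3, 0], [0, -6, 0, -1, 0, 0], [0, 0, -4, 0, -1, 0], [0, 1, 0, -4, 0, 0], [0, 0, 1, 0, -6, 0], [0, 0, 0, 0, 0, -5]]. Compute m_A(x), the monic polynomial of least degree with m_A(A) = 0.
m_A(x) = (x + 5)^3

The characteristic polynomial factors as (x + 5)^6. The minimal polynomial is ∏(x - λ)^{k_λ} where k_λ is the size of the largest Jordan block at λ.

For λ = -5: rank(A + 5I) = 3, and the largest Jordan block has size 3 (the smallest k with rank((A + 5I)^k) = rank((A + 5I)^(k+1))).

So m_A(x) = (x + 5)^3.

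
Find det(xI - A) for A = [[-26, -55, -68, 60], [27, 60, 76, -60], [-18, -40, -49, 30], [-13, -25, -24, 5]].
xI - A = [[x + 26, 55, 68, -60], [-27, x - 60, -76, 60], [18, 40, x + 49, -30], [13, 25, 24, x - 5]].

Expanding det(xI - A) along the first row:
det(xI - A) = + (x + 26)·det([[x - 60, -76, 60], [40, x + 49, -30], [25, 24, x - 5]]) - (55)·det([[-27, -76, 60], [18, x + 49, -30], [13, 24, x - 5]]) + (68)·det([[-27, x - 60, 60], [18, 40, -30], [13, 25, x - 5]]) - (-60)·det([[-27, x - 60, -76], [18, 40, x + 49], [13, 25, 24]]).

Evaluating gives χ_A(x) = x^4 + 10x^3 - 250x - 625 = (x - 5)(x + 5)^3.

χ_A(x) = (x - 5)(x + 5)^3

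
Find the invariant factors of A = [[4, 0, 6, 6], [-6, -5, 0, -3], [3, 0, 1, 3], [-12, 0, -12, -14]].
The Jordan structure of A has elementary divisors (x + 5), (x + 5), (x + 2), (x + 2). Arranging the block sizes at each eigenvalue in decreasing order and taking row products gives the invariant factors.

Invariant factors (smallest first, each dividing the next): (x + 2)(x + 5), (x + 2)(x + 5).

Check: the last factor (x + 2)(x + 5) is the minimal polynomial, and the product (x + 2)^2(x + 5)^2 is the characteristic polynomial.

(x + 2)(x + 5), (x + 2)(x + 5)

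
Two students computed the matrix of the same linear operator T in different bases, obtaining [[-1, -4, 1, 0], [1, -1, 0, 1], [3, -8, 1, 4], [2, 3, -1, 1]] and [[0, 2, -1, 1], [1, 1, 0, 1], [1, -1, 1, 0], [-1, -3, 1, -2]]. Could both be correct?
Two matrices over a field are similar if and only if they have the same invariant factors.

Both A and B have characteristic polynomial x^4 and minimal polynomial x^2. Computing further, both have invariant factors x^2, x^2. Hence A and B are similar.

Yes.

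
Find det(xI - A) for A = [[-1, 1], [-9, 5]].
xI - A = [[x + 1, -1], [9, x - 5]].

Expanding det(xI - A) along the first row:
det(xI - A) = + (x + 1)·det([[x - 5]]) - (-1)·det([[9]]).

Evaluating gives χ_A(x) = x^2 - 4x + 4 = (x - 2)^2.

χ_A(x) = (x - 2)^2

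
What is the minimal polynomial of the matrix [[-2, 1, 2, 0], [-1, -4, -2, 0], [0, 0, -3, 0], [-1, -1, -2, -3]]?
The characteristic polynomial factors as (x + 3)^4. The minimal polynomial is ∏(x - λ)^{k_λ} where k_λ is the size of the largest Jordan block at λ.

For λ = -3: rank(A + 3I) = 1, and the largest Jordan block has size 2 (the smallest k with rank((A + 3I)^k) = rank((A + 3I)^(k+1))).

So m_A(x) = (x + 3)^2.

m_A(x) = (x + 3)^2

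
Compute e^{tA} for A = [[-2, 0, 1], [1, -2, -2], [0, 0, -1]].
A has Jordan form J = [[-2, 1, 0], [0, -2, 0], [0, 0, -1]] with A = PJP^{-1}, so e^{tA} = P e^{tJ} P^{-1}.

For a Jordan block J_k(λ), e^{tJ_k(λ)} = e^{λt} · (I + tN + t^2 N^2/2! + ... + t^{k-1} N^{k-1}/(k-1)!) where N is the nilpotent superdiagonal part.

Assembling the blocks and conjugating back gives the entries of e^{tA} as shown above.

e^{tA} = [[e^{-2*t}, 0, (e^{t} - 1)*e^{-2*t}], [t*e^{-2*t}, e^{-2*t}, (-t - e^{t} + 1)*e^{-2*t}], [0, 0, e^{-t}]]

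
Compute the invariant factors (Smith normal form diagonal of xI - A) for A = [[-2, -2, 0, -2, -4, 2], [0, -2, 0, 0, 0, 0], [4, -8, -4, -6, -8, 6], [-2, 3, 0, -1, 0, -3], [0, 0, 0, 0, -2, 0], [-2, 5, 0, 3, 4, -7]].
x + 2, (x + 2)(x + 4), (x + 2)(x + 4)^2

The Jordan structure of A has elementary divisors (x + 4)^2, (x + 4), (x + 2), (x + 2), (x + 2). Arranging the block sizes at each eigenvalue in decreasing order and taking row products gives the invariant factors.

Invariant factors (smallest first, each dividing the next): x + 2, (x + 2)(x + 4), (x + 2)(x + 4)^2.

Check: the last factor (x + 2)(x + 4)^2 is the minimal polynomial, and the product (x + 2)^3(x + 4)^3 is the characteristic polynomial.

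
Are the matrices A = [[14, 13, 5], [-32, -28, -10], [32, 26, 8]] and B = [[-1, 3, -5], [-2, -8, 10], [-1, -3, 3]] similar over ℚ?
Yes.

Two matrices over a field are similar if and only if they have the same invariant factors.

Both A and B have characteristic polynomial (x + 2)^3 and minimal polynomial (x + 2)^2. Computing further, both have invariant factors x + 2, (x + 2)^2. Hence A and B are similar.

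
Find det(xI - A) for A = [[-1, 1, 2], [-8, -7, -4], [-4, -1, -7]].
χ_A(x) = (x + 5)^3

xI - A = [[x + 1, -1, -2], [8, x + 7, 4], [4, 1, x + 7]].

Expanding det(xI - A) along the first row:
det(xI - A) = + (x + 1)·det([[x + 7, 4], [1, x + 7]]) - (-1)·det([[8, 4], [4, x + 7]]) + (-2)·det([[8, x + 7], [4, 1]]).

Evaluating gives χ_A(x) = x^3 + 15x^2 + 75x + 125 = (x + 5)^3.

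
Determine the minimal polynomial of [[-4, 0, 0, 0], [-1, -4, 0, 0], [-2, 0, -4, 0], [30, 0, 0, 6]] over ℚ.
The characteristic polynomial factors as (x - 6)(x + 4)^3. The minimal polynomial is ∏(x - λ)^{k_λ} where k_λ is the size of the largest Jordan block at λ.

For λ = -4: rank(A + 4I) = 2, and the largest Jordan block has size 2 (the smallest k with rank((A + 4I)^k) = rank((A + 4I)^(k+1))).
For λ = 6: rank(A - 6I) = 3, and the largest Jordan block has size 1 (the smallest k with rank((A - 6I)^k) = rank((A - 6I)^(k+1))).

So m_A(x) = (x - 6)(x + 4)^2.

m_A(x) = (x - 6)(x + 4)^2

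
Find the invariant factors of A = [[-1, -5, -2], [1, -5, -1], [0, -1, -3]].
The Jordan structure of A has elementary divisors (x + 3)^3. Arranging the block sizes at each eigenvalue in decreasing order and taking row products gives the invariant factors.

Invariant factors (smallest first, each dividing the next): (x + 3)^3.

Check: the last factor (x + 3)^3 is the minimal polynomial, and the product (x + 3)^3 is the characteristic polynomial.

(x + 3)^3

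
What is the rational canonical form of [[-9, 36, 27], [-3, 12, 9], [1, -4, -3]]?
The invariant factors of A (the non-unit diagonal entries of the Smith normal form of xI - A over ℚ[x]) are x, x^2, each dividing the next. The characteristic polynomial is their product, x^3.

The rational canonical form is the block-diagonal matrix of companion matrices C(f_i):
R = [[0, 0, 0], [0, 0, 0], [0, 1, 0]].

R = [[0, 0, 0], [0, 0, 0], [0, 1, 0]]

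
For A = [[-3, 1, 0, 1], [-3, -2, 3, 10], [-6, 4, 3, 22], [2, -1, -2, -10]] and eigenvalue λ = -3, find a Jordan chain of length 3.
v_1 = [[0, 0, 1, 0]]^T, v_2 = [[0, 3, 6, -2]]^T, v_3 = [[1, 1, 4, -1]]^T

We seek v_1 ∈ ker((A + 3I)^3) \ ker((A + 3I)^2), then set v_{i+1} = (A + 3I) v_i.

One such chain is v_1 = [[0, 0, 1, 0]]^T, v_2 = [[0, 3, 6, -2]]^T, v_3 = [[1, 1, 4, -1]]^T. Check: (A + 3I) v_3 = [[0, 0, 0, 0]]^T = 0.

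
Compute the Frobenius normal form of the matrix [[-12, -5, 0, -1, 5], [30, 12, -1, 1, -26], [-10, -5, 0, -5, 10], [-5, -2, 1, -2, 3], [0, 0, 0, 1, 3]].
R = [[0, -5, 0, 0, 0], [1, -2, 0, 0, 0], [0, 0, 0, 0, 25], [0, 0, 1, 0, 5], [0, 0, 0, 1, 3]]

The invariant factors of A (the non-unit diagonal entries of the Smith normal form of xI - A over ℚ[x]) are x^2 + 2x + 5, (x - 5)(x^2 + 2x + 5), each dividing the next. The characteristic polynomial is their product, (x - 5)(x^2 + 2x + 5)^2.

The rational canonical form is the block-diagonal matrix of companion matrices C(f_i):
R = [[0, -5, 0, 0, 0], [1, -2, 0, 0, 0], [0, 0, 0, 0, 25], [0, 0, 1, 0, 5], [0, 0, 0, 1, 3]].

Note the characteristic polynomial does not split into linear factors over ℚ, so A has no Jordan form over ℚ; the rational canonical form exists over any field.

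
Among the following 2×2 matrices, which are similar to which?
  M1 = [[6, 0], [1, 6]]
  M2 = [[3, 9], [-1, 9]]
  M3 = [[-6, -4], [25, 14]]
2 classes: {M1, M2}, {M3}

Characteristic polynomials: χ_{M1} = (x - 6)^2, χ_{M2} = (x - 6)^2, χ_{M3} = (x - 4)^2.

{M1, M2}: invariant factors (x - 6)^2.

{M3}: invariant factors (x - 4)^2.

Matrices are similar if and only if their invariant-factor lists agree; the partition into similarity classes is {M1, M2}, {M3}.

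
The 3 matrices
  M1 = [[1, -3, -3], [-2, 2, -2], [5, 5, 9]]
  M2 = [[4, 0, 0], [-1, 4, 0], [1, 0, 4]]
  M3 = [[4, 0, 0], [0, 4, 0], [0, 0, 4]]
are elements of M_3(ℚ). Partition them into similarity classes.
2 classes: {M1, M2}, {M3}

Characteristic polynomials: χ_{M1} = (x - 4)^3, χ_{M2} = (x - 4)^3, χ_{M3} = (x - 4)^3.

{M1, M2}: invariant factors x - 4, (x - 4)^2.

{M3}: invariant factors x - 4, x - 4, x - 4.

Matrices are similar if and only if their invariant-factor lists agree; the partition into similarity classes is {M1, M2}, {M3}.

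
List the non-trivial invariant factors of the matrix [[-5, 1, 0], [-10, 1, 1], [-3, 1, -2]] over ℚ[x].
(x + 2)^3

The Jordan structure of A has elementary divisors (x + 2)^3. Arranging the block sizes at each eigenvalue in decreasing order and taking row products gives the invariant factors.

Invariant factors (smallest first, each dividing the next): (x + 2)^3.

Check: the last factor (x + 2)^3 is the minimal polynomial, and the product (x + 2)^3 is the characteristic polynomial.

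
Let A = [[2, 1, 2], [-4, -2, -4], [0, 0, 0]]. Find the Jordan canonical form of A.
J = [[0, 1, 0], [0, 0, 0], [0, 0, 0]]

The characteristic polynomial is det(xI - A) = x^3, so the eigenvalues are 0 (algebraic multiplicity 3).

For λ = 0: rank(A) = 1, rank(A^2) = 0. The eigenspace has dimension 3 - 1 = 2, so there are 2 Jordan blocks; the rank sequence gives block sizes [2, 1].

Assembling the blocks gives the Jordan form J above.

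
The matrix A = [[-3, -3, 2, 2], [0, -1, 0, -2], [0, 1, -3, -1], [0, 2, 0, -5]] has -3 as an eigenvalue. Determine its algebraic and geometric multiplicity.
The characteristic polynomial is (x + 3)^4, so the factor x + 3 appears with exponent 4: the algebraic multiplicity is 4.

rank(A + 3I) = 2, so the eigenspace has dimension 4 - 2 = 2: the geometric multiplicity is 2.

Since 2 < 4, A is not diagonalizable.

algebraic multiplicity 4, geometric multiplicity 2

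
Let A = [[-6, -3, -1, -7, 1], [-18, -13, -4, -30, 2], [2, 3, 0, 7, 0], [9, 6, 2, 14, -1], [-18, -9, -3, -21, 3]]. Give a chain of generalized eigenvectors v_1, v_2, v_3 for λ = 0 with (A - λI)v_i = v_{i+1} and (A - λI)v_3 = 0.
We seek v_1 ∈ ker(A^3) \ ker(A^2), then set v_{i+1} = A v_i.

One such chain is v_1 = [[1, 4, 0, -2, 4]]^T, v_2 = [[0, -2, 0, 1, 0]]^T, v_3 = [[-1, -4, 1, 2, -3]]^T. Check: A v_3 = [[0, 0, 0, 0, 0]]^T = 0.

v_1 = [[1, 4, 0, -2, 4]]^T, v_2 = [[0, -2, 0, 1, 0]]^T, v_3 = [[-1, -4, 1, 2, -3]]^T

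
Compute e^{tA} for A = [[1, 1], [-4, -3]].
e^{tA} = [[(2*t + 1)*e^{-t}, t*e^{-t}], [-4*t*e^{-t}, (1 - 2*t)*e^{-t}]]

A has Jordan form J = [[-1, 1], [0, -1]] with A = PJP^{-1}, so e^{tA} = P e^{tJ} P^{-1}.

For a Jordan block J_k(λ), e^{tJ_k(λ)} = e^{λt} · (I + tN + t^2 N^2/2! + ... + t^{k-1} N^{k-1}/(k-1)!) where N is the nilpotent superdiagonal part.

Assembling the blocks and conjugating back gives the entries of e^{tA} as shown above.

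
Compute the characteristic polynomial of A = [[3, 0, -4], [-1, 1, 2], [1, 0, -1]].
χ_A(x) = (x - 1)^3

xI - A = [[x - 3, 0, 4], [1, x - 1, -2], [-1, 0, x + 1]].

Expanding det(xI - A) along the first row:
det(xI - A) = + (x - 3)·det([[x - 1, -2], [0, x + 1]]) - (0)·det([[1, -2], [-1, x + 1]]) + (4)·det([[1, x - 1], [-1, 0]]).

Evaluating gives χ_A(x) = x^3 - 3x^2 + 3x - 1 = (x - 1)^3.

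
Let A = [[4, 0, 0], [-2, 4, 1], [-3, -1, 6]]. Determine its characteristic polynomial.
χ_A(x) = (x - 5)^2(x - 4)

xI - A = [[x - 4, 0, 0], [2, x - 4, -1], [3, 1, x - 6]].

Expanding det(xI - A) along the first row:
det(xI - A) = + (x - 4)·det([[x - 4, -1], [1, x - 6]]) - (0)·det([[2, -1], [3, x - 6]]) + (0)·det([[2, x - 4], [3, 1]]).

Evaluating gives χ_A(x) = x^3 - 14x^2 + 65x - 100 = (x - 5)^2(x - 4).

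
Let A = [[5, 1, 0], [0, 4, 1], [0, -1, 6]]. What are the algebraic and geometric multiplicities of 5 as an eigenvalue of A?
algebraic multiplicity 3, geometric multiplicity 1

The characteristic polynomial is (x - 5)^3, so the factor x - 5 appears with exponent 3: the algebraic multiplicity is 3.

rank(A - 5I) = 2, so the eigenspace has dimension 3 - 2 = 1: the geometric multiplicity is 1.

Since 1 < 3, A is not diagonalizable.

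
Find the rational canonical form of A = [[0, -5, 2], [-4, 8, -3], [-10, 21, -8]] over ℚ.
The invariant factors of A (the non-unit diagonal entries of the Smith normal form of xI - A over ℚ[x]) are x^3 - x - 2, each dividing the next. The characteristic polynomial is their product, x^3 - x - 2.

The rational canonical form is the block-diagonal matrix of companion matrices C(f_i):
R = [[0, 0, 2], [1, 0, 1], [0, 1, 0]].

Note the characteristic polynomial does not split into linear factors over ℚ, so A has no Jordan form over ℚ; the rational canonical form exists over any field.

R = [[0, 0, 2], [1, 0, 1], [0, 1, 0]]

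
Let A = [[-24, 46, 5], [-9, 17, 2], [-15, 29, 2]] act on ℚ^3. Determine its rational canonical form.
The invariant factors of A (the non-unit diagonal entries of the Smith normal form of xI - A over ℚ[x]) are (x + 2)(x^2 + 3x + 3), each dividing the next. The characteristic polynomial is their product, (x + 2)(x^2 + 3x + 3).

The rational canonical form is the block-diagonal matrix of companion matrices C(f_i):
R = [[0, 0, -6], [1, 0, -9], [0, 1, -5]].

Note the characteristic polynomial does not split into linear factors over ℚ, so A has no Jordan form over ℚ; the rational canonical form exists over any field.

R = [[0, 0, -6], [1, 0, -9], [0, 1, -5]]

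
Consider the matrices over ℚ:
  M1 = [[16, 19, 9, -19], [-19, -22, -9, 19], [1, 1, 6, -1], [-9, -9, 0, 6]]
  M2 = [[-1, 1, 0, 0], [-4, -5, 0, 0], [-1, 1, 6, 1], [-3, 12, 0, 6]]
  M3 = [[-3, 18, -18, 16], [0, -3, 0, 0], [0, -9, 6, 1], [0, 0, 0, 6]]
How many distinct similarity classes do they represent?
Characteristic polynomials: χ_{M1} = (x - 6)^2(x + 3)^2, χ_{M2} = (x - 6)^2(x + 3)^2, χ_{M3} = (x - 6)^2(x + 3)^2.

{M1, M3}: invariant factors x + 3, (x - 6)^2(x + 3).

{M2}: invariant factors (x - 6)^2(x + 3)^2.

Matrices are similar if and only if their invariant-factor lists agree; the partition into similarity classes is {M1, M3}, {M2}.

2 classes: {M1, M3}, {M2}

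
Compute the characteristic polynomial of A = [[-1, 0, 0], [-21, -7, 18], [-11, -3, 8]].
xI - A = [[x + 1, 0, 0], [21, x + 7, -18], [11, 3, x - 8]].

Expanding det(xI - A) along the first row:
det(xI - A) = + (x + 1)·det([[x + 7, -18], [3, x - 8]]) - (0)·det([[21, -18], [11, x - 8]]) + (0)·det([[21, x + 7], [11, 3]]).

Evaluating gives χ_A(x) = x^3 - 3x - 2 = (x - 2)(x + 1)^2.

χ_A(x) = (x - 2)(x + 1)^2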